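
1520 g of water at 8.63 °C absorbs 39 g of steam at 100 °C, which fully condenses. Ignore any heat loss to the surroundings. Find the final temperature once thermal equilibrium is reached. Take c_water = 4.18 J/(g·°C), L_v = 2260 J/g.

Net heat exchanged in the isolated system is zero:
steam→water at 100 °C releases m L_v = 39·2260 = 88140; condensate cools 100→T: 39·4.18·(T − 100) = 163.02(T − 100); original water: 6353.6(T − 8.63)
6516.6 T = 88140 + 16302 + 54832 = 159274
T ≈ 24.44 °C (< 100 °C, so full condensation is consistent).

T_f ≈ 24.4 °C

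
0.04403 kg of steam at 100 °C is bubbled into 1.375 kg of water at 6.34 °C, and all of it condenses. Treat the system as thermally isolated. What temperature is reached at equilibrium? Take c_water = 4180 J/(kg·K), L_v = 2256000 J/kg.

T_f ≈ 26.0 °C

Energy conservation, ΣQ = 0:
latent heat released on condensation: 0.04403×2256000 = 99332; condensed water 100 °C→T: 184.05(T − 100); original water: 5747.5(T − 6.34)
5931.5 T = 99332 + 18405 + 36439 = 154175
T ≈ 25.99 °C, under the boiling point, so the assumption holds.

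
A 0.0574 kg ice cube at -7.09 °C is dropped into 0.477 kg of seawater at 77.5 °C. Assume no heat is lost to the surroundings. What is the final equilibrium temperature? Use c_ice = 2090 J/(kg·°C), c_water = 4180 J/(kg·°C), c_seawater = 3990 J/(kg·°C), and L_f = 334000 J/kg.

Net heat exchanged in the isolated system is zero:
warm ice to 0 °C: 0.0574·2090·(0 − (-7.09)) = 850.56
  fusion: m_ice L_f = 0.0574·334000 = 19172
  warm the meltwater: 239.93 T
  seawater cools: 0.477·3990·(T − 77.5) = 1903.2(T − 77.5)
2143.2 T = 147500 − 20022 = 127478
T ≈ 59.48 °C. Since T > 0 °C, the all-ice-melts assumption holds.

T_f ≈ 59.5 °C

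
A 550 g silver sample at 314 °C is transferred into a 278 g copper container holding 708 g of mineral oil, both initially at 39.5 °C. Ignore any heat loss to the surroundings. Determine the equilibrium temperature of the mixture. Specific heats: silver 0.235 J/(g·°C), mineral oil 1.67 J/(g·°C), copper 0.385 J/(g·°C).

Conservation of energy gives ΣQ = 0:
550*0.235*(T − 314) + 708*1.67*(T − 39.5) + 278*0.385*(T − 39.5) = 0
129.25(T − 314) + 1182.4(T − 39.5) + 107.03(T − 39.5) = 0
1418.6 T = 91515
T = 91515/1418.6 ≈ 64.51 °C

T_f ≈ 64.5 °C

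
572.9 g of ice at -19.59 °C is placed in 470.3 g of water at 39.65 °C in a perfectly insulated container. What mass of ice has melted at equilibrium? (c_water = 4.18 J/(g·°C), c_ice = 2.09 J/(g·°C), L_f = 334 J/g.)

Cooling the water to 0 °C releases 470.3×4.18×39.65 = 77946 J.
Warming the ice to 0 °C takes 572.9×2.09×19.59 = 23456 J, leaving 54490 J for melting.
To melt every bit of ice: 572.9×334 = 191349 J.
54490 J < 191349 J, so only part of the ice melts and the system sits at 0 °C.
m_melted×334 = 54490  ⇒  m_melted ≈ 163.1 g.

m_melted ≈ 163 g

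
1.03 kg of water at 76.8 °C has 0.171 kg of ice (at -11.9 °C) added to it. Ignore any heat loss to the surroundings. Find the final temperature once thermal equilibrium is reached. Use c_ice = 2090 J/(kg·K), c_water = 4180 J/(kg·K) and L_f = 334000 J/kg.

T_f ≈ 53.6 °C

Heat gained plus heat lost sum to zero:
ice -11.9→0 °C: 0.171×2090×11.9 = 4252.9; latent heat to melt: 0.171×334000 = 57114; warm the meltwater: 714.78 T; water: 4305.4(T − 76.8)
5020.2 T = 330655 − 61367 = 269288
T ≈ 53.64 °C (positive, so assuming full melt was valid).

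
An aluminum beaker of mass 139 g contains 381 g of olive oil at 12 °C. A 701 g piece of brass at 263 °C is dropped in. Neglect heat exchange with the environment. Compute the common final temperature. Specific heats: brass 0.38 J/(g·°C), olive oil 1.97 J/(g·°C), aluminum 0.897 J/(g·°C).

T_f = Σ m_i c_i T_i / Σ m_i c_i:
T_f = (266.38×263 + 750.57×12 + 124.68×12) / (266.38 + 750.57 + 124.68)
    = 80561 / 1141.6 ≈ 70.57 °C

T_f ≈ 70.6 °C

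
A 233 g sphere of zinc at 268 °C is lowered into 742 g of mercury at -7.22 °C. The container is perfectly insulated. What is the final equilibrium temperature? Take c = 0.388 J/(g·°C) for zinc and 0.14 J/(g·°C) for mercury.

Let T be the final temperature. ΣQ_i = 0:
233·0.388·(T − 268) + 742·0.14·(T − (-7.22)) = 0
(90.4 + 103.88) T = 90.4·268 + 103.88·(-7.22)
T = 23478 / 194.28 = 121 °C

T_f ≈ 120.8 °C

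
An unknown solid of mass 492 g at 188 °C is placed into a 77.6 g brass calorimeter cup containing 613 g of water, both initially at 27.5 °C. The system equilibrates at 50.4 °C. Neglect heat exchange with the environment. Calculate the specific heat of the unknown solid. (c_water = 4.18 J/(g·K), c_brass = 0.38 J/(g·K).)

Let T be the final temperature. ΣQ_i = 0:
492·c·(50.4 − 188) + 613·4.18·(50.4 − 27.5) + 77.6·0.38·(50.4 − 27.5) = 0
-67699 c = -59353
c = -59353/-67699 ≈ 0.8767 J/(g·K)

c ≈ 0.877 J/(g·K)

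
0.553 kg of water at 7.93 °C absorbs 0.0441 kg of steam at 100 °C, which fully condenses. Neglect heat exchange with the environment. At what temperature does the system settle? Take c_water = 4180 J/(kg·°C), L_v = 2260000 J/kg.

T_f ≈ 54.7 °C

Energy balance with sensible and latent terms:
latent heat released on condensation: 0.0441·2260000 = 99666
  condensed water 100 °C→T: 184.34(T − 100)
  water warms: 0.553·4180·(T − 7.93) = 2311.5(T − 7.93)
2495.9 T = 99666 + 18434 + 18331 = 136430
T ≈ 54.66 °C — below 100 °C, confirming all the steam condensed.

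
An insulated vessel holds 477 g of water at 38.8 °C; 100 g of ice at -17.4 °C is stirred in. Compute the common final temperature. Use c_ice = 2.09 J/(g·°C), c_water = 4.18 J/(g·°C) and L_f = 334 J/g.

Energy conservation, ΣQ = 0:
warm ice to 0 °C: 100×2.09×(0 − (-17.4)) = 3636.6
  latent heat to melt: 100×334 = 33400
  meltwater 0→T: 100×4.18×T = 418 T
  water: 1993.9(T − 38.8)
2411.9 T = 77362 − 37037 = 40325
T ≈ 16.72 °C (positive, so assuming full melt was valid).

T_f ≈ 16.7 °C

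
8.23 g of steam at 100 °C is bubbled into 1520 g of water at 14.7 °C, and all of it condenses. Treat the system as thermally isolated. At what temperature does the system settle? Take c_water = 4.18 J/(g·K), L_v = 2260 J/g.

Sum of m c ΔT and latent-heat terms is zero:
latent heat released on condensation: 8.23·2260 = 18600; condensate cools 100→T: 8.23·4.18·(T − 100) = 34.4(T − 100); original water: 6353.6(T − 14.7)
6388 T = 18600 + 3440.1 + 93398 = 115438
T ≈ 18.07 °C (< 100 °C, so full condensation is consistent).

T_f ≈ 18.1 °C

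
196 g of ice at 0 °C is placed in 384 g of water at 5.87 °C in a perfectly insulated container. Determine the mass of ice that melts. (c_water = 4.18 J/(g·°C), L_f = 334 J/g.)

m_melted ≈ 28.2 g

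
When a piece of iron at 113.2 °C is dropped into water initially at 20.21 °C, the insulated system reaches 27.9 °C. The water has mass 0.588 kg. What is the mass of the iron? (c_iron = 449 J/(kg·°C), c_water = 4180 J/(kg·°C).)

m ≈ 0.493 kg

Heat lost by the iron = heat gained by the water:
m·449·(113.2 − 27.9) = 0.588·4180·(27.9 − 20.21)
38300 m = 18901  ⇒  m ≈ 0.4935 kg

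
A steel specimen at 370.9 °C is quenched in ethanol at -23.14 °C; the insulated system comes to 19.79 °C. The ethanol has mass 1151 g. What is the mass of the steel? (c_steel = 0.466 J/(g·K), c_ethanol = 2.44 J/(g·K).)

Net heat exchanged in the isolated system is zero:
m·0.466·(19.79 − 370.9) + 1151·2.44·(19.79 − (-23.14)) = 0
-163.62 m = -120566
m = -120566/-163.62 ≈ 736.9 g

m ≈ 737 g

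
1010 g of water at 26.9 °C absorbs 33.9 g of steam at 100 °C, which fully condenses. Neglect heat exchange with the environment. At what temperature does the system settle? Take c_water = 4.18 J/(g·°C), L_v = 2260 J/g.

T_f ≈ 46.8 °C

Sum of m c ΔT and latent-heat terms is zero:
latent heat released on condensation: 33.9·2260 = 76614; condensate cools 100→T: 33.9·4.18·(T − 100) = 141.7(T − 100); water warms: 1010·4.18·(T − 26.9) = 4221.8(T − 26.9)
4363.5 T = 76614 + 14170 + 113566 = 204351
T ≈ 46.83 °C, under the boiling point, so the assumption holds.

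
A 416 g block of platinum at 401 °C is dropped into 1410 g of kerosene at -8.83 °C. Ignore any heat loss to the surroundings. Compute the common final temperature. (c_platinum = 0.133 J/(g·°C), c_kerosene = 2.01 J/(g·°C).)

T_f is the heat-capacity-weighted average of the initial temperatures:
T_f = (55.33·401 + 2834.1·(-8.83)) / (55.33 + 2834.1)
    = -2838.6 / 2889.4 ≈ -0.98 °C

T_f ≈ -1.0 °C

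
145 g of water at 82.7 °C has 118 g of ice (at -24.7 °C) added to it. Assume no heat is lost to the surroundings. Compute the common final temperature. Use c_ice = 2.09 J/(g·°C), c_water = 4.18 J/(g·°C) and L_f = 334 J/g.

Heat gained plus heat lost sum to zero:
warm ice to 0 °C: 118×2.09×(0 − (-24.7)) = 6091.5; melt ice: 118×334 = 39412; warm the meltwater: 493.24 T; water: 606.1(T − 82.7)
1099.3 T = 50124 − 45504 = 4621
T ≈ 4.20 °C (positive, so assuming full melt was valid).

T_f ≈ 4.2 °C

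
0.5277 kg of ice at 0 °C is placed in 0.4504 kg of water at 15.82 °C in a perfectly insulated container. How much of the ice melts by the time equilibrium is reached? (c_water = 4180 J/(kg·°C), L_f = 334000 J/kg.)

m_melted ≈ 0.0892 kg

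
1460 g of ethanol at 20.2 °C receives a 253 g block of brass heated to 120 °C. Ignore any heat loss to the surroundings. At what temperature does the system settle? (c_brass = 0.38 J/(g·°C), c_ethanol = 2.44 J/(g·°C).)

Set heat shed by the hot body equal to heat absorbed by the cold body:
253*0.38*(120 − T) = 1460*2.44*(T − 20.2)
96.14(120 − T) = 3562.4(T − 20.2)
3658.5 T = 83497  ⇒  T ≈ 22.82 °C

T_f ≈ 22.8 °C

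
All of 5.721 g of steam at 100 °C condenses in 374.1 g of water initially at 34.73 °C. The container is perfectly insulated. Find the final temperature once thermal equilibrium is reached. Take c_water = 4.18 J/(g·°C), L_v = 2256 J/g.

Heat gained plus heat lost sum to zero:
latent heat released on condensation: 5.721·2256 = 12907
  condensed water 100 °C→T: 23.91(T − 100)
  water warms: 374.1·4.18·(T − 34.73) = 1563.7(T − 34.73)
1587.7 T = 12907 + 2391.4 + 54309 = 69607
T ≈ 43.84 °C — below 100 °C, confirming all the steam condensed.

T_f ≈ 43.8 °C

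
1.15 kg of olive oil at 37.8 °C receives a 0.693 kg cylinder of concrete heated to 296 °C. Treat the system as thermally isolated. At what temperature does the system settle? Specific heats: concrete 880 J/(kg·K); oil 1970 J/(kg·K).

Let T be the final temperature. ΣQ_i = 0:
0.693×880×(T − 296) + 1.15×1970×(T − 37.8) = 0
609.84(T − 296) + 2265.5(T − 37.8) = 0
2875.3 T = 266149
T = 266149 / 2875.3 = 92.6 °C

T_f ≈ 92.6 °C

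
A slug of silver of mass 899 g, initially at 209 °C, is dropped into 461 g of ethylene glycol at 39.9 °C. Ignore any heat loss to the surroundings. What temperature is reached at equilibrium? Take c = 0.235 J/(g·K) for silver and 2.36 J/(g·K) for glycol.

Heat lost by the silver equals heat gained by the glycol:
899·0.235·(209 − T) = 461·2.36·(T − 39.9)
211.26(209 − T) = 1088(T − 39.9)
1299.2 T = 87564  ⇒  T ≈ 67.40 °C

T_f ≈ 67.4 °C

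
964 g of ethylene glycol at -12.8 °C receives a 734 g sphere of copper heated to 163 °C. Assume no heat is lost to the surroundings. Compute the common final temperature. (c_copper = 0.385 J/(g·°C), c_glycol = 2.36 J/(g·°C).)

T_f ≈ 6.6 °C

T_f = Σ m_i c_i T_i / Σ m_i c_i:
T_f = (282.59*163 + 2275*(-12.8)) / (282.59 + 2275)
    = 16942 / 2557.6 ≈ 6.62 °C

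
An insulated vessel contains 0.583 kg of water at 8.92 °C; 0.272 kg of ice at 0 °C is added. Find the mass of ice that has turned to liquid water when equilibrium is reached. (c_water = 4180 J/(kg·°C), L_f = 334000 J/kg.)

Cooling the water to 0 °C releases 0.583·4180·8.92 = 21738 J.
To melt every bit of ice: 0.272·334000 = 90848 J.
That's not enough to melt it all — equilibrium is at 0 °C with ice remaining.
Mass melted = 21738/334000 ≈ 0.06508 kg.

m_melted ≈ 0.0651 kg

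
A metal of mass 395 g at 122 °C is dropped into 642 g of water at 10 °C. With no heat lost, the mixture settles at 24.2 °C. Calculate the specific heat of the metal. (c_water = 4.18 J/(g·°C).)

m_s c (T_s − T_f) = m_water c_water (T_f − T_0):
395×c×(122 − 24.2) = 642×4.18×(24.2 − 10)
38631 c = 38107  ⇒  c ≈ 0.9864 J/(g·°C)

c ≈ 0.986 J/(g·°C)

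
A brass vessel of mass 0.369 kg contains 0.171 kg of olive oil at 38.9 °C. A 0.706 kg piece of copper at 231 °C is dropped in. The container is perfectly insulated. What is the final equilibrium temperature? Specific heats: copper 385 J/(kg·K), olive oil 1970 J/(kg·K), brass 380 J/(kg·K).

Let T be the final temperature. ΣQ_i = 0:
0.706·385·(T − 231) + 0.171·1970·(T − 38.9) + 0.369·380·(T − 38.9) = 0
271.81(T − 231) + 336.87(T − 38.9) + 140.22(T − 38.9) = 0
(271.81 + 336.87 + 140.22) T = 271.81·231 + 336.87·38.9 + 140.22·38.9
T = 81347/748.9 ≈ 108.62 °C

T_f ≈ 108.6 °C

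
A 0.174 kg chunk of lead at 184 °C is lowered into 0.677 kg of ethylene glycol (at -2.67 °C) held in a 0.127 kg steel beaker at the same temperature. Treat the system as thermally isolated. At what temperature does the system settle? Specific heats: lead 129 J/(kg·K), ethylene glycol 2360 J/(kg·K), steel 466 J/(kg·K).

Energy conservation, ΣQ = 0:
0.174×129×(T − 184) + 0.677×2360×(T − (-2.67)) + 0.127×466×(T − (-2.67)) = 0
(22.45 + 1597.7 + 59.18) T = 22.45×184 + 1597.7×(-2.67) + 59.18×(-2.67)
T = -293.86/1679.3 ≈ -0.17 °C

T_f ≈ -0.2 °C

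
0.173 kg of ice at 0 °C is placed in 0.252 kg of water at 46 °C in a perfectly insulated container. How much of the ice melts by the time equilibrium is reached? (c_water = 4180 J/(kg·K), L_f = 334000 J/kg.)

Heat available from the water dropping to 0 °C: 0.252×4180×46 = 48455 J.
Melting all 0.173 kg of ice would need 0.173×334000 = 57782 J.
48455 J < 57782 J, so only part of the ice melts and the system sits at 0 °C.
m_melted×334000 = 48455  ⇒  m_melted ≈ 0.1451 kg.

m_melted ≈ 0.145 kg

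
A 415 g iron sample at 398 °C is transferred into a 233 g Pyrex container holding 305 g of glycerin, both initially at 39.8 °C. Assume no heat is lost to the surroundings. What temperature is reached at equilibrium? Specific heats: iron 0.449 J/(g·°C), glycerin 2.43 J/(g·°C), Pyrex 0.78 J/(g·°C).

Taking heat into each body as positive, Σ m c ΔT = 0:
415×0.449×(T − 398) + 305×2.43×(T − 39.8) + 233×0.78×(T − 39.8) = 0
1109.2 T = 110892
T ≈ 99.97 °C

T_f ≈ 100.0 °C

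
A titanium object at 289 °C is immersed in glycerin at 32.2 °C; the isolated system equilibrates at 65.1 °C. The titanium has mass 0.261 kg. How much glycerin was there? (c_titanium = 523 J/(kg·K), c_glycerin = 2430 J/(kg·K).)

m ≈ 0.382 kg

|Q_titanium| = |Q_glycerin|:
0.261×523×(289 − 65.1) = m×2430×(65.1 − 32.2)
79947 m = 30563  ⇒  m ≈ 0.3823 kg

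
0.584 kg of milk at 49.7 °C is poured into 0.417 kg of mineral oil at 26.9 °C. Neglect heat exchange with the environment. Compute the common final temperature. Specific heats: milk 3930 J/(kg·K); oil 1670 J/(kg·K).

T_f ≈ 44.4 °C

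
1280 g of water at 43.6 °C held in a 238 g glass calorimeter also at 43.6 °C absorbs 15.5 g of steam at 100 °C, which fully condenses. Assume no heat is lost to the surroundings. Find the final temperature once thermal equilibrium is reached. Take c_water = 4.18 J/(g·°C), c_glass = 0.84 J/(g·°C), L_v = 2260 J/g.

Sum of m c ΔT and latent-heat terms is zero:
latent heat released on condensation: 15.5×2260 = 35030; condensate cools 100→T: 15.5×4.18×(T − 100) = 64.79(T − 100); water warms: 1280×4.18×(T − 43.6) = 5350.4(T − 43.6); cup: 199.92(T − 43.6)
5615.1 T = 35030 + 6479 + 241994 = 283503
T ≈ 50.49 °C — below 100 °C, confirming all the steam condensed.

T_f ≈ 50.5 °C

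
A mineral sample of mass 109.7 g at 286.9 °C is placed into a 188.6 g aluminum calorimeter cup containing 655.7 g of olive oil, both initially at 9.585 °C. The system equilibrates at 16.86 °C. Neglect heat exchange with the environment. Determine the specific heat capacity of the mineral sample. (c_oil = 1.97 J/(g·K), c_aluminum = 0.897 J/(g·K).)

Conservation of energy gives ΣQ = 0:
109.7×c×(16.86 − 286.9) + 655.7×1.97×(16.86 − 9.585) + 188.6×0.897×(16.86 − 9.585) = 0
-29623 c = -10628
c = -10628/-29623 ≈ 0.3588 J/(g·K)

c ≈ 0.359 J/(g·K)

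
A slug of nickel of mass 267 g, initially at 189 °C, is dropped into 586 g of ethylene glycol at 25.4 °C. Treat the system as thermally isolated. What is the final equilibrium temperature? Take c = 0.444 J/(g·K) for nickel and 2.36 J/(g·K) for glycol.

T_f ≈ 38.3 °C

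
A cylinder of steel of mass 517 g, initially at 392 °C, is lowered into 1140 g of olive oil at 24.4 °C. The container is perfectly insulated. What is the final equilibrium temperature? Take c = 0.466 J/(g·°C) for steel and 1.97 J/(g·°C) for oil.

Heat lost by the steel equals heat gained by the oil:
517×0.466×(392 − T) = 1140×1.97×(T − 24.4)
240.92(392 − T) = 2245.8(T − 24.4)
2486.7 T = 149239  ⇒  T ≈ 60.01 °C

T_f ≈ 60.0 °C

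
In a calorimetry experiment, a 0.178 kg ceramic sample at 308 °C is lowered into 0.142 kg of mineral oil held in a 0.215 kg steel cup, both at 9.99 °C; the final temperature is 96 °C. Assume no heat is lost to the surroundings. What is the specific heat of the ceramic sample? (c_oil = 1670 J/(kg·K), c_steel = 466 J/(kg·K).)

Net heat exchanged in the isolated system is zero:
0.178·c·(96 − 308) + 0.142·1670·(96 − 9.99) + 0.215·466·(96 − 9.99) = 0
-37.74 c = -29014
c = -29014/-37.74 ≈ 768.9 J/(kg·K)

c ≈ 769 J/(kg·K)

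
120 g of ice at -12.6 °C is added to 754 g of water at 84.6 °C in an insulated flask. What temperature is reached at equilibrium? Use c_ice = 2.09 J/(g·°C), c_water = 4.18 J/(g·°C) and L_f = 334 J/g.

T_f ≈ 61.1 °C

Conservation of energy gives ΣQ = 0:
warm ice to 0 °C: 120×2.09×(0 − (-12.6)) = 3160.1; fusion: m_ice L_f = 120×334 = 40080; meltwater 0→T: 120×4.18×T = 501.6 T; water cools: 754×4.18×(T − 84.6) = 3151.7(T − 84.6)
3653.3 T = 266636 − 43240 = 223395
T ≈ 61.15 °C — above 0 °C, consistent with complete melting.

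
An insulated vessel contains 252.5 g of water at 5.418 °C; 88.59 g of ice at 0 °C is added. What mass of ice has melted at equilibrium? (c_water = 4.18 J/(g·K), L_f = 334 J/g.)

Water can give up m c ΔT = 252.5·4.18·5.418 = 5718.4 J before reaching 0 °C.
Melting all 88.59 g of ice would need 88.59·334 = 29589 J.
Since 5718.4 < 29589 J, not all the ice melts; equilibrium is at 0 °C.
m_melted·334 = 5718.4  ⇒  m_melted ≈ 17.12 g.

m_melted ≈ 17.1 g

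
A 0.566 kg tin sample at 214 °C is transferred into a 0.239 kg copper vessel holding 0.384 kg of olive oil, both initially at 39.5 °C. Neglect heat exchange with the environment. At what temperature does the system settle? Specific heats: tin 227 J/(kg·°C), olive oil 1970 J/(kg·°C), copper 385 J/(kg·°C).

T_f ≈ 62.4 °C

Net heat exchanged in the isolated system is zero:
0.566×227×(T − 214) + 0.384×1970×(T − 39.5) + 0.239×385×(T − 39.5) = 0
128.48(T − 214) + 756.48(T − 39.5) + 92.02(T − 39.5) = 0
(128.48 + 756.48 + 92.02) T = 128.48×214 + 756.48×39.5 + 92.02×39.5
T ≈ 62.45 °C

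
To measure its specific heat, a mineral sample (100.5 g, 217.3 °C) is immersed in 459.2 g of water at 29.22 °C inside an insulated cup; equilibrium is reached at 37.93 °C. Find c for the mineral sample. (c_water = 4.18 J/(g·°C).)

c ≈ 0.927 J/(g·°C)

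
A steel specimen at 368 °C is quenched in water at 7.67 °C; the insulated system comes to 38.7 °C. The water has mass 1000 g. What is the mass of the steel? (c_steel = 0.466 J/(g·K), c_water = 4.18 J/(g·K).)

|Q_steel| = |Q_water|:
m×0.466×(368 − 38.7) = 1000×4.18×(38.7 − 7.67)
153.45 m = 129705  ⇒  m ≈ 845.2 g

m ≈ 845 g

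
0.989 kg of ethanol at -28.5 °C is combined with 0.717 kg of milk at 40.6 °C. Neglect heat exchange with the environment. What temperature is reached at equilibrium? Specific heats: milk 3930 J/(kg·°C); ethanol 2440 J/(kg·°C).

T_f ≈ 8.7 °C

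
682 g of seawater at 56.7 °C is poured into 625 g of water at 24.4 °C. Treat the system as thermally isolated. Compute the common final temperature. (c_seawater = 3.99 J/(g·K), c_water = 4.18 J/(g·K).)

Setting the total heat transfer to zero:
682·3.99·(T − 56.7) + 625·4.18·(T − 24.4) = 0
(2721.2 + 2612.5) T = 2721.2·56.7 + 2612.5·24.4
T ≈ 40.88 °C

T_f ≈ 40.9 °C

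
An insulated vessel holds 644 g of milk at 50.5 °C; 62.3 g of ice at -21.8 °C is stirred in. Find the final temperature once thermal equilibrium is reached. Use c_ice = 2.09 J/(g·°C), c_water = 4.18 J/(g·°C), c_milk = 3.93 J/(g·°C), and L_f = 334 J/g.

Sum of m c ΔT and latent-heat terms is zero:
warm ice to 0 °C: 62.3·2.09·(0 − (-21.8)) = 2838.5
  melt ice: 62.3·334 = 20808
  meltwater 0→T: 62.3·4.18·T = 260.41 T
  milk: 2530.9(T − 50.5)
2791.3 T = 127811 − 23647 = 104165
T ≈ 37.32 °C — above 0 °C, consistent with complete melting.

T_f ≈ 37.3 °C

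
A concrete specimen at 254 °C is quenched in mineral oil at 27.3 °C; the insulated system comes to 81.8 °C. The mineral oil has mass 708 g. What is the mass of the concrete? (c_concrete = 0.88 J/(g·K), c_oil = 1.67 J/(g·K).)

m ≈ 425 g

|Q_concrete| = |Q_oil|:
m·0.88·(254 − 81.8) = 708·1.67·(81.8 − 27.3)
151.54 m = 64439  ⇒  m ≈ 425.2 g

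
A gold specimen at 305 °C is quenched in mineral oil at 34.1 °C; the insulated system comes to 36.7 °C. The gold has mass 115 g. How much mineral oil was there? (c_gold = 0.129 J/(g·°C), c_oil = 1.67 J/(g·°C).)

m ≈ 917 g

Let T be the final temperature. ΣQ_i = 0:
115·0.129·(36.7 − 305) + m·1.67·(36.7 − 34.1) = 0
4.342 m = 3980.2
m = 3980.2/4.342 ≈ 916.7 g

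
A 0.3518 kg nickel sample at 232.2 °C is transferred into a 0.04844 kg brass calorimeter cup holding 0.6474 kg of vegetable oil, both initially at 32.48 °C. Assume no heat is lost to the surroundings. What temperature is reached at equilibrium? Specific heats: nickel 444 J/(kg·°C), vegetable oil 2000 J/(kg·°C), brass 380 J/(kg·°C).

T_f ≈ 53.7 °C

Taking heat into each body as positive, Σ m c ΔT = 0:
0.3518*444*(T − 232.2) + 0.6474*2000*(T − 32.48) + 0.04844*380*(T − 32.48) = 0
156.2(T − 232.2) + 1294.8(T − 32.48) + 18.41(T − 32.48) = 0
(156.2 + 1294.8 + 18.41) T = 156.2*232.2 + 1294.8*32.48 + 18.41*32.48
T = 78922 / 1469.4 = 53.7 °C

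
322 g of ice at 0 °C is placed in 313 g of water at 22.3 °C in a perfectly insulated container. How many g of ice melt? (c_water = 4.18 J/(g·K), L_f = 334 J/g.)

m_melted ≈ 87.4 g

Water can give up m c ΔT = 313·4.18·22.3 = 29176 J before reaching 0 °C.
To melt every bit of ice: 322·334 = 107548 J.
That's not enough to melt it all — equilibrium is at 0 °C with ice remaining.
m_melt = 29176 / L_f = 87.35 g.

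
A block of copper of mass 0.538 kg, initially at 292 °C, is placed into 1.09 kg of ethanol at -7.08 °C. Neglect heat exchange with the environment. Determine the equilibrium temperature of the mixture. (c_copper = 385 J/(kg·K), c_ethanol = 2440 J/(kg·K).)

T_f ≈ 14.5 °C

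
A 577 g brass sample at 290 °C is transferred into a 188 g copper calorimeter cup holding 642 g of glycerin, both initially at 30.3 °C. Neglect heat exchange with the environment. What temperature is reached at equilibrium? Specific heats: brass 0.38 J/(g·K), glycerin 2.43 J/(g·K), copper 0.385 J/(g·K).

T_f ≈ 61.1 °C

Conservation of energy gives ΣQ = 0:
577*0.38*(T − 290) + 642*2.43*(T − 30.3) + 188*0.385*(T − 30.3) = 0
1851.7 T = 113048
T ≈ 61.05 °C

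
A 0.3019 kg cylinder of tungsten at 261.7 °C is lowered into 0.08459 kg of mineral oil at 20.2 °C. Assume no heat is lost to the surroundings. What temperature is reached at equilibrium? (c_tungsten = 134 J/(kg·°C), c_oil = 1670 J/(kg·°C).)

T_f is the heat-capacity-weighted average of the initial temperatures:
T_f = (40.45·261.7 + 141.27·20.2) / (40.45 + 141.27)
    = 13441 / 181.72 ≈ 73.96 °C

T_f ≈ 74.0 °C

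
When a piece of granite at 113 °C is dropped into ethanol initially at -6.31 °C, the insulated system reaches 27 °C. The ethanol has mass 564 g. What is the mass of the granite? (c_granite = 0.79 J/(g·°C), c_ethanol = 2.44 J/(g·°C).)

|Q_granite| = |Q_ethanol|:
m·0.79·(113 − 27) = 564·2.44·(27 − (-6.31))
67.94 m = 45840  ⇒  m ≈ 674.7 g

m ≈ 675 g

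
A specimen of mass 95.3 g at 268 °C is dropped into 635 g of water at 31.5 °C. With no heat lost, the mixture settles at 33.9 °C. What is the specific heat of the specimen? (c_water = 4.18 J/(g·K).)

c ≈ 0.286 J/(g·K)

Taking heat into each body as positive, Σ m c ΔT = 0:
95.3×c×(33.9 − 268) + 635×4.18×(33.9 − 31.5) = 0
-22310 c = -6370.3
c = -6370.3/-22310 ≈ 0.2855 J/(g·K)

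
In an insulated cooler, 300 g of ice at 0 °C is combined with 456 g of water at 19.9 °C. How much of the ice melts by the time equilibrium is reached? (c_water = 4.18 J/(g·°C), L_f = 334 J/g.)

m_melted ≈ 114 g

Heat available from the water dropping to 0 °C: 456·4.18·19.9 = 37931 J.
To melt every bit of ice: 300·334 = 100200 J.
37931 J < 100200 J, so only part of the ice melts and the system sits at 0 °C.
m_melted·334 = 37931  ⇒  m_melted ≈ 113.6 g.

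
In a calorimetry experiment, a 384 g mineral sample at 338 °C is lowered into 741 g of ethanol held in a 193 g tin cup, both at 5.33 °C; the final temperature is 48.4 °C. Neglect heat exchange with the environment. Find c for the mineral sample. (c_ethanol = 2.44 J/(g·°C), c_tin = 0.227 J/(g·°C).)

Let T be the final temperature. ΣQ_i = 0:
384·c·(48.4 − 338) + 741·2.44·(48.4 − 5.33) + 193·0.227·(48.4 − 5.33) = 0
-111206 c = -79759
c = -79759/-111206 ≈ 0.7172 J/(g·°C)

c ≈ 0.717 J/(g·°C)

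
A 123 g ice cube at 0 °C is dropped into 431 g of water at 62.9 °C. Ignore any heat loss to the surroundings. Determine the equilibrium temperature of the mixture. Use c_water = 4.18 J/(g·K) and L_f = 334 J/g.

T_f ≈ 31.2 °C

Taking heat into each body as positive, Σ m c ΔT = 0:
fusion: m_ice L_f = 123·334 = 41082; warm the meltwater: 514.14 T; water: 1801.6(T − 62.9)
2315.7 T = 113319 − 41082 = 72237
T ≈ 31.19 °C. Since T > 0 °C, the all-ice-melts assumption holds.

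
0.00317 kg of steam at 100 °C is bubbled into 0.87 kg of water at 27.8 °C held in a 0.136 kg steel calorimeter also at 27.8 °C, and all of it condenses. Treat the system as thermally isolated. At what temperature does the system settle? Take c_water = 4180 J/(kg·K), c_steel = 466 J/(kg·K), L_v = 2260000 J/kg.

T_f ≈ 30.0 °C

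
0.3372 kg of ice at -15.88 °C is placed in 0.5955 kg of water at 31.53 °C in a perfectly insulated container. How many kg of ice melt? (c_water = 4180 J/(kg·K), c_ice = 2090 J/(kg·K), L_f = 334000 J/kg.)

m_melted ≈ 0.201 kg

Water can give up m c ΔT = 0.5955·4180·31.53 = 78484 J before reaching 0 °C.
Of that, 0.3372·2090·15.88 = 11191 J goes to bring the ice to 0 °C, leaving 67293 J.
To melt every bit of ice: 0.3372·334000 = 112625 J.
67293 J < 112625 J, so only part of the ice melts and the system sits at 0 °C.
m_melted·334000 = 67293  ⇒  m_melted ≈ 0.2015 kg.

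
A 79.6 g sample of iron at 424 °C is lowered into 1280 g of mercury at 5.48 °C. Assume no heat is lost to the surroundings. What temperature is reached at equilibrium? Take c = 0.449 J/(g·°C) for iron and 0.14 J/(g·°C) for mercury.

T_f is the heat-capacity-weighted average of the initial temperatures:
T_f = (35.74*424 + 179.2*5.48) / (35.74 + 179.2)
    = 16136 / 214.94 ≈ 75.07 °C

T_f ≈ 75.1 °C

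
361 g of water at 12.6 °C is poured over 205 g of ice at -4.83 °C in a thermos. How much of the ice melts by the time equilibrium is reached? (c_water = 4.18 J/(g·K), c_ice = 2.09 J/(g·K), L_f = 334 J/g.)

m_melted ≈ 50.7 g

Heat available from the water dropping to 0 °C: 361×4.18×12.6 = 19013 J.
Warming the ice to 0 °C takes 205×2.09×4.83 = 2069.4 J, leaving 16944 J for melting.
Fully melting the ice requires m_ice L_f = 205×334 = 68470 J.
16944 J < 68470 J, so only part of the ice melts and the system sits at 0 °C.
m_melt = 16944 / L_f = 50.73 g.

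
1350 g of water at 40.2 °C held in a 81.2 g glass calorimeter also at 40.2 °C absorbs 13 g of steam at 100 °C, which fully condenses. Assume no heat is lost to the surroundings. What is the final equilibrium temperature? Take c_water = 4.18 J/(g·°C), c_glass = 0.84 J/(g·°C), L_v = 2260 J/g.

T_f ≈ 45.9 °C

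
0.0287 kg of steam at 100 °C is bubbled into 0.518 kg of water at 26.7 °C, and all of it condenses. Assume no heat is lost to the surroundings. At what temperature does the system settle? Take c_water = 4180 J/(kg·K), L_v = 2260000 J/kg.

T_f ≈ 58.9 °C

Energy conservation, ΣQ = 0:
condense steam: −0.0287·2260000 = −64862; condensate cools 100→T: 0.0287·4180·(T − 100) = 119.97(T − 100); water warms: 0.518·4180·(T − 26.7) = 2165.2(T − 26.7)
2285.2 T = 64862 + 11997 + 57812 = 134671
T ≈ 58.93 °C, under the boiling point, so the assumption holds.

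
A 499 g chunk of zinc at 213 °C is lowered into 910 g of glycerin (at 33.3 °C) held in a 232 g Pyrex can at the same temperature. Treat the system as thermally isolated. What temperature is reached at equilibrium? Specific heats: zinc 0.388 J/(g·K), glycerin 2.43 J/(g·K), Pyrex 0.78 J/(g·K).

T_f ≈ 46.8 °C

Conservation of energy gives ΣQ = 0:
499*0.388*(T − 213) + 910*2.43*(T − 33.3) + 232*0.78*(T − 33.3) = 0
193.61(T − 213) + 2211.3(T − 33.3) + 180.96(T − 33.3) = 0
(193.61 + 2211.3 + 180.96) T = 193.61*213 + 2211.3*33.3 + 180.96*33.3
T = 120902 / 2585.9 = 46.8 °C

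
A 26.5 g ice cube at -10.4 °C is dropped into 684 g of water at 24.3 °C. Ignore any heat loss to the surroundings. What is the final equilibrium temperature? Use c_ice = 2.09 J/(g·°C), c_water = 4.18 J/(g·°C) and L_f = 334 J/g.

Conservation of energy gives ΣQ = 0:
warm ice to 0 °C: 26.5×2.09×(0 − (-10.4)) = 576
  melt ice: 26.5×334 = 8851
  warm the meltwater: 110.77 T
  water: 2859.1(T − 24.3)
2969.9 T = 69477 − 9427 = 60050
T ≈ 20.22 °C (positive, so assuming full melt was valid).

T_f ≈ 20.2 °C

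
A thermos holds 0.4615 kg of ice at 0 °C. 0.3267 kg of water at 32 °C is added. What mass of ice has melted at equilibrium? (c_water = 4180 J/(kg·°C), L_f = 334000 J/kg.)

Water can give up m c ΔT = 0.3267·4180·32 = 43699 J before reaching 0 °C.
Fully melting the ice requires m_ice L_f = 0.4615·334000 = 154141 J.
43699 J < 154141 J, so only part of the ice melts and the system sits at 0 °C.
m_melt = 43699 / L_f = 0.1308 kg.

m_melted ≈ 0.131 kg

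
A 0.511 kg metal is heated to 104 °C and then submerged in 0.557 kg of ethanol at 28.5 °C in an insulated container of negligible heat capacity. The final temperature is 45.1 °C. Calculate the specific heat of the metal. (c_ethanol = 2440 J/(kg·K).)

c ≈ 750 J/(kg·K)

m_s c (T_s − T_f) = m_ethanol c_ethanol (T_f − T_0):
0.511·c·(104 − 45.1) = 0.557·2440·(45.1 − 28.5)
30.1 c = 22561  ⇒  c ≈ 749.6 J/(kg·K)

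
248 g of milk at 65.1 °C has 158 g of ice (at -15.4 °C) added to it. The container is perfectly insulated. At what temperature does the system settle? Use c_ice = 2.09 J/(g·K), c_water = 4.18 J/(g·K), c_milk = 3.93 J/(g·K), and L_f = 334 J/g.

Taking heat into each body as positive, Σ m c ΔT = 0:
warm ice to 0 °C: 158×2.09×(0 − (-15.4)) = 5085.4; latent heat to melt: 158×334 = 52772; meltwater 0→T: 158×4.18×T = 660.44 T; milk cools: 248×3.93×(T − 65.1) = 974.64(T − 65.1)
1635.1 T = 63449 − 57857 = 5591.7
T ≈ 3.42 °C. Since T > 0 °C, the all-ice-melts assumption holds.

T_f ≈ 3.4 °C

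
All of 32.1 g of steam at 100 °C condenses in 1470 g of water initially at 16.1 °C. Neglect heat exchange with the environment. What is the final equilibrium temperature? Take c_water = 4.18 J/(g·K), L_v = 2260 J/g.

T_f ≈ 29.4 °C

Energy conservation, ΣQ = 0:
steam→water at 100 °C releases m L_v = 32.1×2260 = 72546
  condensed water 100 °C→T: 134.18(T − 100)
  water warms: 1470×4.18×(T − 16.1) = 6144.6(T − 16.1)
6278.8 T = 72546 + 13418 + 98928 = 184892
T ≈ 29.45 °C — below 100 °C, confirming all the steam condensed.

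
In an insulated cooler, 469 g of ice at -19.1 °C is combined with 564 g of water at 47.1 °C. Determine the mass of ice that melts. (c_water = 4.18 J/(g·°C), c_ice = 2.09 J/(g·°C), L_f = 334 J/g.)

m_melted ≈ 276 g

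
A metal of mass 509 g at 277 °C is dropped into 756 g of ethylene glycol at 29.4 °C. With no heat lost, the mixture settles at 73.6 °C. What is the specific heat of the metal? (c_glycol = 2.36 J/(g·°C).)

Conservation of energy gives ΣQ = 0:
509×c×(73.6 − 277) + 756×2.36×(73.6 − 29.4) = 0
-103531 c = -78860
c = -78860/-103531 ≈ 0.7617 J/(g·°C)

c ≈ 0.762 J/(g·°C)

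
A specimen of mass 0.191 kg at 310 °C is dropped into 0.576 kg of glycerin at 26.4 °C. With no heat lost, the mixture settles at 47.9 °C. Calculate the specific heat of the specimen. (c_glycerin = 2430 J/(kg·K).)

c ≈ 601 J/(kg·K)

m_s c (T_s − T_f) = m_glycerin c_glycerin (T_f − T_0):
0.191·c·(310 − 47.9) = 0.576·2430·(47.9 − 26.4)
50.06 c = 30093  ⇒  c ≈ 601.1 J/(kg·K)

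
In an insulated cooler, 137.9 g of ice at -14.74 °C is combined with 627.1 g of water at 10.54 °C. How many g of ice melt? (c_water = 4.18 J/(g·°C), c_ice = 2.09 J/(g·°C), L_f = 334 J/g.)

m_melted ≈ 70 g

Water can give up m c ΔT = 627.1×4.18×10.54 = 27628 J before reaching 0 °C.
Warming the ice to 0 °C takes 137.9×2.09×14.74 = 4248.2 J, leaving 23380 J for melting.
Melting all 137.9 g of ice would need 137.9×334 = 46059 J.
23380 J < 46059 J, so only part of the ice melts and the system sits at 0 °C.
m_melted×334 = 23380  ⇒  m_melted ≈ 70 g.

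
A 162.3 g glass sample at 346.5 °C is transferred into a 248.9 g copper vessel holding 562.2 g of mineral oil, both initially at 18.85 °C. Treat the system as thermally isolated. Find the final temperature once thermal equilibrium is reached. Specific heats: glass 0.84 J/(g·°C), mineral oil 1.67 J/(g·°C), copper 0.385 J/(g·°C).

T_f is the heat-capacity-weighted average of the initial temperatures:
T_f = (136.33·346.5 + 938.87·18.85 + 95.83·18.85) / (136.33 + 938.87 + 95.83)
    = 66743 / 1171 ≈ 57.00 °C

T_f ≈ 57.0 °C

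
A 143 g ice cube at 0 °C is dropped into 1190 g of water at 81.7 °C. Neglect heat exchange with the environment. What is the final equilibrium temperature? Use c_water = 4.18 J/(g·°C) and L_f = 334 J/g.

T_f ≈ 64.4 °C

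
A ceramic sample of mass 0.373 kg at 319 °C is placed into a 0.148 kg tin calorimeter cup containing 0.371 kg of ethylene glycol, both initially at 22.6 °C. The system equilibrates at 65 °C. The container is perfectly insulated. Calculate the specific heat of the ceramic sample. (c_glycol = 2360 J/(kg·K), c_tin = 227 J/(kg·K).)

Net heat exchanged in the isolated system is zero:
0.373·c·(65 − 319) + 0.371·2360·(65 − 22.6) + 0.148·227·(65 − 22.6) = 0
-94.74 c = -38548
c = -38548/-94.74 ≈ 406.9 J/(kg·K)

c ≈ 407 J/(kg·K)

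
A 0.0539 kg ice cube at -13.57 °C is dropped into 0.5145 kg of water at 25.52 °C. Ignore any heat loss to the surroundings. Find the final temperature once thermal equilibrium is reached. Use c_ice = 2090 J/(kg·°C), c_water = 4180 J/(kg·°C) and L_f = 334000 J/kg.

Sum of m c ΔT and latent-heat terms is zero:
warm ice to 0 °C: 0.0539·2090·(0 − (-13.57)) = 1528.7; latent heat to melt: 0.0539·334000 = 18003; warm the meltwater: 225.3 T; water: 2150.6(T − 25.52)
2375.9 T = 54884 − 19531 = 35352
T ≈ 14.88 °C (positive, so assuming full melt was valid).

T_f ≈ 14.9 °C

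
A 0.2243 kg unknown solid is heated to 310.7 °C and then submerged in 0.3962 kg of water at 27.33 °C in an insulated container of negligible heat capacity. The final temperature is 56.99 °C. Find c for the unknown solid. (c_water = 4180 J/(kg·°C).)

c ≈ 863 J/(kg·°C)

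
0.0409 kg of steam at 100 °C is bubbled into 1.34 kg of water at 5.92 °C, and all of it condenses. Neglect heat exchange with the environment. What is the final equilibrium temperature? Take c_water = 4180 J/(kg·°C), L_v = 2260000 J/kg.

T_f ≈ 24.7 °C

Sum of m c ΔT and latent-heat terms is zero:
condense steam: −0.0409×2260000 = −92434
  condensate cools 100→T: 0.0409×4180×(T − 100) = 170.96(T − 100)
  water warms: 1.34×4180×(T − 5.92) = 5601.2(T − 5.92)
5772.2 T = 92434 + 17096 + 33159 = 142689
T ≈ 24.72 °C, under the boiling point, so the assumption holds.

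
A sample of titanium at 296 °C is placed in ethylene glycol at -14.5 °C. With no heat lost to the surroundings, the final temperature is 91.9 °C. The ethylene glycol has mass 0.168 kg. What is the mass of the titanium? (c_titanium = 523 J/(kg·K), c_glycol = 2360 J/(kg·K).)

m ≈ 0.395 kg

Taking heat into each body as positive, Σ m c ΔT = 0:
m·523·(91.9 − 296) + 0.168·2360·(91.9 − (-14.5)) = 0
-106744 m = -42185
m = -42185/-106744 ≈ 0.3952 kg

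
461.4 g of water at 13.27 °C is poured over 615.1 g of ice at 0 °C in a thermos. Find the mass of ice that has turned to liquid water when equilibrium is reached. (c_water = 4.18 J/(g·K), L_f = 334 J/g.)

m_melted ≈ 76.6 g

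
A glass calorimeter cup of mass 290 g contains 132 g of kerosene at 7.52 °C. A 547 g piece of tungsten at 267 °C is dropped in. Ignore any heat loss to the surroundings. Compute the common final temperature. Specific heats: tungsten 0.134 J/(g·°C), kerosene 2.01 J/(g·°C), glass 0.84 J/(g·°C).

T_f ≈ 40.2 °C

Heat gained plus heat lost sum to zero:
547*0.134*(T − 267) + 132*2.01*(T − 7.52) + 290*0.84*(T − 7.52) = 0
73.3(T − 267) + 265.32(T − 7.52) + 243.6(T − 7.52) = 0
(73.3 + 265.32 + 243.6) T = 73.3*267 + 265.32*7.52 + 243.6*7.52
T ≈ 40.19 °C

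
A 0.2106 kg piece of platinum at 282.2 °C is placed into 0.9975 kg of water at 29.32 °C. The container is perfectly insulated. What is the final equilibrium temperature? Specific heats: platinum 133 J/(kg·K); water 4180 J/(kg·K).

T_f ≈ 31.0 °C

Conservation of energy gives ΣQ = 0:
0.2106*133*(T − 282.2) + 0.9975*4180*(T − 29.32) = 0
28.01(T − 282.2) + 4169.6(T − 29.32) = 0
4197.6 T = 130156
T ≈ 31.01 °C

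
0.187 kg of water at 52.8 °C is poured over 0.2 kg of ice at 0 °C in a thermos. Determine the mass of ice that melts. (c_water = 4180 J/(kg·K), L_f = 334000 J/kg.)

m_melted ≈ 0.124 kg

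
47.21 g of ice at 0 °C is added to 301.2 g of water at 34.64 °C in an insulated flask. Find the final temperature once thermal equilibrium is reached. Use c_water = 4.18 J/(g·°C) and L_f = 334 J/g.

Taking heat into each body as positive, Σ m c ΔT = 0:
latent heat to melt: 47.21×334 = 15768
  meltwater 0→T: 47.21×4.18×T = 197.34 T
  water: 1259(T − 34.64)
1456.4 T = 43612 − 15768 = 27844
T ≈ 19.12 °C — above 0 °C, consistent with complete melting.

T_f ≈ 19.1 °C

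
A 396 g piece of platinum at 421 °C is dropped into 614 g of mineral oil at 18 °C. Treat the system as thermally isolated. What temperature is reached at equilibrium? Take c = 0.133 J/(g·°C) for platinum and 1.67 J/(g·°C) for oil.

T_f ≈ 37.7 °C

|Q_platinum| = |Q_oil|:
396×0.133×(421 − T) = 614×1.67×(T − 18)
52.67(421 − T) = 1025.4(T − 18)
1078 T = 40630  ⇒  T ≈ 37.69 °C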